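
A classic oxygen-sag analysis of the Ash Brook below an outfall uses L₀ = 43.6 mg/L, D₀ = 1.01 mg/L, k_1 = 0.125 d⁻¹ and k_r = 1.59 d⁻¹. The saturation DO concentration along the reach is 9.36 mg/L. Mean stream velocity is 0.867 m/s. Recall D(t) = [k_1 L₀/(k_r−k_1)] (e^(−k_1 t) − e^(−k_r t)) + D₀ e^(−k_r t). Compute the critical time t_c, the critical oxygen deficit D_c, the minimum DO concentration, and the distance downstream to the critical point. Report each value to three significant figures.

At the critical point dD/dt = 0, so k_1 L₀ e^(−k_1 t) = k_r D. Substituting D(t) from the Streeter–Phelps equation and solving for t gives
t_c = ln[(k_r/k_1)(1 − D₀(k_r−k_1)/(k_1 L₀))] / (k_r−k_1).
Here k_r−k_1 = 1.465 d⁻¹ and 1 − D₀(k_r−k_1)/(k_1 L₀) = 1 − 1.01×1.465/(0.125×43.6) = 0.7285, so
t_c = ln(12.72 × 0.7285) / 1.465 = 2.226 / 1.465 = 1.520 d.
D_c = (k_1/k_r) L₀ e^(−k_1 t_c) = (0.125/1.59) × 43.6 × e^(−0.125×1.520) = 0.07862 × 43.6 × 0.8270 = 2.835 mg/L.
Minimum DO = C_s − D_c = 9.36 − 2.835 = 6.525 mg/L.
x_c = v t_c = 0.867 m/s × 1.520 d × 86400 s/d = 113800 m ≈ 114 km.

t_c ≈ 1.52 d; D_c ≈ 2.83 mg/L; min DO ≈ 6.53 mg/L; x_c ≈ 114 km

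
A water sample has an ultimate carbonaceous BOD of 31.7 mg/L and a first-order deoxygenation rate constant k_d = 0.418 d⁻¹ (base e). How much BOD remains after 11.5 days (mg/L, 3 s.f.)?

L ≈ 0.259 mg/L

L_t = L₀ e^(−k_d t) = 31.7 × e^(−0.418×11.5) = 31.7 × 0.008172 = 0.2591 mg/L.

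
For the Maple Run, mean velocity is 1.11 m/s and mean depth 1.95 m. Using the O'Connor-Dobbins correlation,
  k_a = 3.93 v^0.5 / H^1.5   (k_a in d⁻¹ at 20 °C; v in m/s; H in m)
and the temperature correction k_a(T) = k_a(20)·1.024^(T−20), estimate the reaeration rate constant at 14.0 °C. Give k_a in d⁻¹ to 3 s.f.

k_a(20) = 3.93 × 1.11^0.5 / 1.95^1.5 = 3.93 × 1.054 / 2.723 = 1.521 d⁻¹.
k_a(14.0) = 1.521 × 1.024^(14.0−20) = 1.521 × 0.8674 = 1.319 d⁻¹.

k_a ≈ 1.32 d⁻¹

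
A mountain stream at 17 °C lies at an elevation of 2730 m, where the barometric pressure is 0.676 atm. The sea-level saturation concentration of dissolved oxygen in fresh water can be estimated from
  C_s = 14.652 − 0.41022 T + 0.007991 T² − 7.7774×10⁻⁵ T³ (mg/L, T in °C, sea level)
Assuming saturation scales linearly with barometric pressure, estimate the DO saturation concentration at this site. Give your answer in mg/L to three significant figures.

C_s ≈ 6.49 mg/L

At sea level: C_s = 14.652 − 0.41022×17 + 0.007991×17² − 7.7774×10⁻⁵×17³ = 9.606 mg/L.
Pressure correction: C_s' = 9.606 × 0.676 = 6.493 mg/L.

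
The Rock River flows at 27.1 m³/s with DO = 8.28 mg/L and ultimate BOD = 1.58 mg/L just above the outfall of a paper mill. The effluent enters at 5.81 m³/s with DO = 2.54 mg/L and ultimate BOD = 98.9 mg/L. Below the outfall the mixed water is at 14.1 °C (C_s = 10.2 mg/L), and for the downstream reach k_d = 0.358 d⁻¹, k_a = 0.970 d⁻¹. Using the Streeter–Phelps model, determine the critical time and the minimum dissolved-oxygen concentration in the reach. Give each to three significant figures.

Mixed DO = (27.1×8.28 + 5.81×2.54)/(27.1+5.81) = 239.1/32.91 = 7.267 mg/L.
Mixed L₀ = (27.1×1.58 + 5.81×98.9)/(32.91) = 617.4/32.91 = 18.76 mg/L.
Initial deficit D₀ = C_s − DO₀ = 10.2 − 7.267 = 2.933 mg/L.
t_c = (1/0.6120) ln[(0.970/0.358)(1 − 2.933×0.6120/(0.358×18.76))] = 1.634 × ln(1.985) = 1.121 d.
D_c = (0.358/0.970) × 18.76 × e^(−0.358×1.121) = 0.3691 × 18.76 × 0.6695 = 4.636 mg/L.
Minimum DO = 10.2 − 4.636 = 5.564 mg/L.

t_c ≈ 1.12 d; minimum DO ≈ 5.56 mg/L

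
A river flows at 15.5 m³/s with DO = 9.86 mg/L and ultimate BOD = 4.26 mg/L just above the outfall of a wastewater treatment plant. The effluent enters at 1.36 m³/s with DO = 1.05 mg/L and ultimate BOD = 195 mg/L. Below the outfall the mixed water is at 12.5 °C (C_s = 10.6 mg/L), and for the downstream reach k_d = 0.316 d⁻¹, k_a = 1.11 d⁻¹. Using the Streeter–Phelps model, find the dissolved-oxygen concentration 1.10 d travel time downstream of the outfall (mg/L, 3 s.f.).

DO ≈ 6.96 mg/L

Mixed DO = (15.5×9.86 + 1.36×1.05)/(15.5+1.36) = 154.3/16.86 = 9.149 mg/L.
Mixed L₀ = (15.5×4.26 + 1.36×195)/(16.86) = 331.2/16.86 = 19.65 mg/L.
Initial deficit D₀ = C_s − DO₀ = 10.6 − 9.149 = 1.451 mg/L.
D(1.10) = [0.316×19.65/(1.11−0.316)](e^(−0.316×1.10) − e^(−1.11×1.10)) + 1.451 e^(−1.11×1.10)
= 7.819 × (0.7064 − 0.2949) + 1.451 × 0.2949 = 3.645 mg/L.
DO = 10.6 − 3.645 = 6.955 mg/L.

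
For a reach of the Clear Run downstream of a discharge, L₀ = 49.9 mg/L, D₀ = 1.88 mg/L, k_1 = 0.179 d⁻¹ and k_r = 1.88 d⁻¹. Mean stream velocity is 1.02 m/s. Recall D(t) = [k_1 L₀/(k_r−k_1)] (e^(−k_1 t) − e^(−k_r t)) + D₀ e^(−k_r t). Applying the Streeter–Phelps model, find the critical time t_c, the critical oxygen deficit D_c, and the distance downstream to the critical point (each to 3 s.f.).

t_c ≈ 1.12 d; D_c ≈ 3.89 mg/L; x_c ≈ 98.9 km

At the critical point dD/dt = 0, so k_1 L₀ e^(−k_1 t) = k_r D. Substituting D(t) from the Streeter–Phelps equation and solving for t gives
t_c = ln[(k_r/k_1)(1 − D₀(k_r−k_1)/(k_1 L₀))] / (k_r−k_1).
Here k_r−k_1 = 1.701 d⁻¹ and 1 − D₀(k_r−k_1)/(k_1 L₀) = 1 − 1.88×1.701/(0.179×49.9) = 0.6420, so
t_c = ln(10.50 × 0.6420) / 1.701 = 1.908 / 1.701 = 1.122 d.
D_c = (k_1/k_r) L₀ e^(−k_1 t_c) = (0.179/1.88) × 49.9 × e^(−0.179×1.122) = 0.09521 × 49.9 × 0.8181 = 3.887 mg/L.
x_c = v t_c = 1.02 m/s × 1.122 d × 86400 s/d = 98880 m ≈ 98.9 km.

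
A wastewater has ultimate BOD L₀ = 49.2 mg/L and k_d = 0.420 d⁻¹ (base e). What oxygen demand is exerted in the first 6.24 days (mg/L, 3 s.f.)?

y_t = L₀(1 − e^(−k_d t)) = 49.2 × (1 − e^(−0.420×6.24))
= 49.2 × (1 − 0.07274) = 49.2 × 0.9273 = 45.62 mg/L.

y ≈ 45.6 mg/L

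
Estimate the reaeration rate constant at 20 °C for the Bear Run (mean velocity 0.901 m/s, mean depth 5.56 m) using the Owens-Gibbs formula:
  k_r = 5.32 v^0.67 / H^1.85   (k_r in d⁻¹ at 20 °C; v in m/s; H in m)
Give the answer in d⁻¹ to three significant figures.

k_r ≈ 0.208 d⁻¹

k_r = 5.32 × 0.901^0.67 / 5.56^1.85 = 5.32 × 0.9325 / 23.90 = 0.2076 d⁻¹.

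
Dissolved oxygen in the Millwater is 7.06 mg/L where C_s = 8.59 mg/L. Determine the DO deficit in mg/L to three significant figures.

D ≈ 1.53 mg/L

D = C_s − C = 8.59 − 7.06 = 1.53 mg/L.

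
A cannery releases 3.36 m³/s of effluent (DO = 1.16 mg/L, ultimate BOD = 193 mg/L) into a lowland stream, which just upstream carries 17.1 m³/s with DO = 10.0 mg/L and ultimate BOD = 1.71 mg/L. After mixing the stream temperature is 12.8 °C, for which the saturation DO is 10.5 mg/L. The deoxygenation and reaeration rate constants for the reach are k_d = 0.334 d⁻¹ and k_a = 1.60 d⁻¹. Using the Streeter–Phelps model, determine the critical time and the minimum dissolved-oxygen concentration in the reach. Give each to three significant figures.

t_c ≈ 1.04 d; minimum DO ≈ 5.61 mg/L

Mixed DO = (17.1×10.0 + 3.36×1.16)/(17.1+3.36) = 174.9/20.46 = 8.548 mg/L.
Mixed L₀ = (17.1×1.71 + 3.36×193)/(20.46) = 677.7/20.46 = 33.12 mg/L.
Initial deficit D₀ = C_s − DO₀ = 10.5 − 8.548 = 1.952 mg/L.
t_c = (1/1.266) ln[(1.60/0.334)(1 − 1.952×1.266/(0.334×33.12))] = 0.7899 × ln(3.721) = 1.038 d.
D_c = (0.334/1.60) × 33.12 × e^(−0.334×1.038) = 0.2087 × 33.12 × 0.7071 = 4.889 mg/L.
Minimum DO = 10.5 − 4.889 = 5.611 mg/L.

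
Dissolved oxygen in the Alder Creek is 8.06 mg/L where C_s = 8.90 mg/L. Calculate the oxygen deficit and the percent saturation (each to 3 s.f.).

D = C_s − C = 8.90 − 8.06 = 0.840 mg/L.
% saturation = 8.06/8.90 × 100 = 90.6 %.

D ≈ 0.840 mg/L; 90.6 % saturation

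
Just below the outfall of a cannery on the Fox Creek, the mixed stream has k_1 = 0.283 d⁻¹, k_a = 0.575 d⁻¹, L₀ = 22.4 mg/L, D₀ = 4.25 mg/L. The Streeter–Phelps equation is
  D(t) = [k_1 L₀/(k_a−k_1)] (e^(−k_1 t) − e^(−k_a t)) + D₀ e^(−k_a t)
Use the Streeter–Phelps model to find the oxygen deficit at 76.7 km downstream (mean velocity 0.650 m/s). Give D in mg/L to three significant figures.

Travel time t = x/v = 76.7 km / (0.650 m/s) = 76700 m / 0.650 m/s = 118000 s = 1.366 d.
k_1 L₀/(k_a−k_1) = 0.283×22.4/(0.575−0.283) = 6.339/0.2920 = 21.71 mg/L.
e^(−k_1 t) = e^(−0.283×1.366) = 0.6794; e^(−k_a t) = e^(−0.575×1.366) = 0.4560.
D = 21.71 × (0.6794 − 0.4560) + 4.25 × 0.4560 = 4.851 + 1.938 = 6.789 mg/L.

D ≈ 6.79 mg/L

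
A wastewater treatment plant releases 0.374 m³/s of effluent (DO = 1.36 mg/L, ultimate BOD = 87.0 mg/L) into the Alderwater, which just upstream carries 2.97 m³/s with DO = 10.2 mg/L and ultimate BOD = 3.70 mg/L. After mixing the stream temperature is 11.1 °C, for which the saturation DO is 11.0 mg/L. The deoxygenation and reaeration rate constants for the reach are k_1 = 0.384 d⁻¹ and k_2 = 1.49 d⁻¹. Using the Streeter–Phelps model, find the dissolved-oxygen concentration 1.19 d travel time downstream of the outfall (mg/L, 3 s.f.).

DO ≈ 8.60 mg/L

Mixed DO = (2.97×10.2 + 0.374×1.36)/(2.97+0.374) = 30.80/3.344 = 9.211 mg/L.
Mixed L₀ = (2.97×3.70 + 0.374×87.0)/(3.344) = 43.53/3.344 = 13.02 mg/L.
Initial deficit D₀ = C_s − DO₀ = 11.0 − 9.211 = 1.789 mg/L.
D(1.19) = [0.384×13.02/(1.49−0.384)](e^(−0.384×1.19) − e^(−1.49×1.19)) + 1.789 e^(−1.49×1.19)
= 4.519 × (0.6332 − 0.1698) + 1.789 × 0.1698 = 2.398 mg/L.
DO = 11.0 − 2.398 = 8.602 mg/L.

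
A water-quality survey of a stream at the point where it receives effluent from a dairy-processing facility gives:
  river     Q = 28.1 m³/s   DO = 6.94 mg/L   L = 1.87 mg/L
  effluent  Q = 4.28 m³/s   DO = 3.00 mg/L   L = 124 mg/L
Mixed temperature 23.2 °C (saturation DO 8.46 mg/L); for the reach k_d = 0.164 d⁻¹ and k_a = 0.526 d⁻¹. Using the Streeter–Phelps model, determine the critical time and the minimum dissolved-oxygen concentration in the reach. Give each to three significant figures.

Mixed DO = (28.1×6.94 + 4.28×3.00)/(28.1+4.28) = 207.9/32.38 = 6.419 mg/L.
Mixed L₀ = (28.1×1.87 + 4.28×124)/(32.38) = 583.3/32.38 = 18.01 mg/L.
Initial deficit D₀ = C_s − DO₀ = 8.46 − 6.419 = 2.041 mg/L.
t_c = (1/0.3620) ln[(0.526/0.164)(1 − 2.041×0.3620/(0.164×18.01))] = 2.762 × ln(2.405) = 2.424 d.
D_c = (0.164/0.526) × 18.01 × e^(−0.164×2.424) = 0.3118 × 18.01 × 0.6719 = 3.774 mg/L.
Minimum DO = 8.46 − 3.774 = 4.686 mg/L.

t_c ≈ 2.42 d; minimum DO ≈ 4.69 mg/L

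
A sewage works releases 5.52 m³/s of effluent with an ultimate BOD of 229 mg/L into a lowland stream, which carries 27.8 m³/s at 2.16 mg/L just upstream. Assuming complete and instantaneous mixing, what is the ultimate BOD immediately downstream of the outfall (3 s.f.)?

Flow-weighted mixing: C = (Q_r C_r + Q_w C_w)/(Q_r + Q_w)
= (27.8×2.16 + 5.52×229)/(27.8 + 5.52) = 1324/33.32 = 39.74 mg/L.

39.7 mg/L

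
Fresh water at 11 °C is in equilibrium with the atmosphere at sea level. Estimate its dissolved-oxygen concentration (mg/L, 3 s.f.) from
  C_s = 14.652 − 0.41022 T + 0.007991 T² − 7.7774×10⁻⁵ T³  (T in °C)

C_s ≈ 11.0 mg/L

C_s = 14.652 − 0.41022×11 + 0.007991×11² − 7.7774×10⁻⁵×11³ = 11.00 mg/L.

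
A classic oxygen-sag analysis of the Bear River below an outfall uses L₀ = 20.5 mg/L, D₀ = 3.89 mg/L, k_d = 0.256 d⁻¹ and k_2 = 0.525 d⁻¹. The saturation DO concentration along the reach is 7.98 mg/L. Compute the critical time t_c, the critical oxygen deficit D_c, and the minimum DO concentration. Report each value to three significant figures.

t_c ≈ 1.84 d; D_c ≈ 6.24 mg/L; min DO ≈ 1.74 mg/L

At the critical point dD/dt = 0, so k_d L₀ e^(−k_d t) = k_2 D. Substituting D(t) from the Streeter–Phelps equation and solving for t gives
t_c = ln[(k_2/k_d)(1 − D₀(k_2−k_d)/(k_d L₀))] / (k_2−k_d).
Here k_2−k_d = 0.2690 d⁻¹ and 1 − D₀(k_2−k_d)/(k_d L₀) = 1 − 3.89×0.2690/(0.256×20.5) = 0.8006, so
t_c = ln(2.051 × 0.8006) / 0.2690 = 0.4958 / 0.2690 = 1.843 d.
L(t_c) = L₀ e^(−k_d t_c) = 20.5 × 0.6238 = 12.79 mg/L, and at the critical point k_2 D_c = k_d L, so D_c = (0.256/0.525) × 12.79 = 6.236 mg/L.
Minimum DO = C_s − D_c = 7.98 − 6.236 = 1.744 mg/L.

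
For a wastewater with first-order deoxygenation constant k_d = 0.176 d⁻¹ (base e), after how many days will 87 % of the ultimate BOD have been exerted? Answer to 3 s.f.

t ≈ 11.6 d

y/L₀ = 1 − e^(−k_d t) = 0.87 ⇒ e^(−k_d t) = 0.130
t = −ln(0.130) / 0.176 = 2.040 / 0.176 = 11.59 d.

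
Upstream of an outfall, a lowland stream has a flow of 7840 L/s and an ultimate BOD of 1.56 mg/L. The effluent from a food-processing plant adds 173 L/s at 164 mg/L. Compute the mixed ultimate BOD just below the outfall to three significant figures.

Flow-weighted mixing: C = (Q_r C_r + Q_w C_w)/(Q_r + Q_w)
= (7840×1.56 + 173×164)/(7840 + 173) = 40600/8013 = 5.067 mg/L.

5.07 mg/L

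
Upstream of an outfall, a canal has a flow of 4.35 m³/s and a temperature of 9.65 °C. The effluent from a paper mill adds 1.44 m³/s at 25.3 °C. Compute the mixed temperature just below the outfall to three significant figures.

13.5 °C

Flow-weighted mixing: C = (Q_r C_r + Q_w C_w)/(Q_r + Q_w)
= (4.35×9.65 + 1.44×25.3)/(4.35 + 1.44) = 78.41/5.790 = 13.54 °C.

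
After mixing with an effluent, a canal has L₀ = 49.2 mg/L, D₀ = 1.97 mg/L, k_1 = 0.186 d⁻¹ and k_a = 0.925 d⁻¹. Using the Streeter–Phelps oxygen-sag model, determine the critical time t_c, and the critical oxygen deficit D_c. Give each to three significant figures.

With k_a/k_1 = 4.973 and 1 − D₀(k_a−k_1)/(k_1 L₀) = 0.8409,
t_c = ln(4.973 × 0.8409) / (0.925 − 0.186) = ln(4.182) / 0.7390 = 1.431/0.7390 = 1.936 d.
L(t_c) = L₀ e^(−k_1 t_c) = 49.2 × 0.6976 = 34.32 mg/L, and at the critical point k_a D_c = k_1 L, so D_c = (0.186/0.925) × 34.32 = 6.901 mg/L.

t_c ≈ 1.94 d; D_c ≈ 6.90 mg/L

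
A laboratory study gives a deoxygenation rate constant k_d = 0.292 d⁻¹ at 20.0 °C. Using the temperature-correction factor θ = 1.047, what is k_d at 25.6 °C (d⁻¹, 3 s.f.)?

k_d(T₂) = k_d(T₁) · θ^(T₂−T₁) = 0.292 × 1.047^(25.6−20.0)
= 0.292 × 1.047^5.60 = 0.292 × 1.293 = 0.3776 d⁻¹.

k_d ≈ 0.378 d⁻¹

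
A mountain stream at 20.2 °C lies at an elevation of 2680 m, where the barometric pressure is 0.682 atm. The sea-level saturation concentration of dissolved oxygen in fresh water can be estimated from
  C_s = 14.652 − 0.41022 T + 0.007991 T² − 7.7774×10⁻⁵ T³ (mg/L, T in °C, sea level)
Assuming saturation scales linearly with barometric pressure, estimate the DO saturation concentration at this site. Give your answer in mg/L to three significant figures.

At sea level: C_s = 14.652 − 0.41022×20.2 + 0.007991×20.2² − 7.7774×10⁻⁵×20.2³ = 8.985 mg/L.
Pressure correction: C_s' = 8.985 × 0.682 = 6.128 mg/L.

C_s ≈ 6.13 mg/L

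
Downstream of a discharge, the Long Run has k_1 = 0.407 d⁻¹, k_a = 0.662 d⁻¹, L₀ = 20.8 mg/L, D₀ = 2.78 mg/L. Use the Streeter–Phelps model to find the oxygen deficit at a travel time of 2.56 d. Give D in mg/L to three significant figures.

D ≈ 6.13 mg/L

k_1 L₀/(k_a−k_1) = 0.407×20.8/(0.662−0.407) = 8.466/0.2550 = 33.20 mg/L.
e^(−k_1 t) = e^(−0.407×2.560) = 0.3528; e^(−k_a t) = e^(−0.662×2.560) = 0.1837.
D = 33.20 × (0.3528 − 0.1837) + 2.78 × 0.1837 = 5.615 + 0.5105 = 6.125 mg/L.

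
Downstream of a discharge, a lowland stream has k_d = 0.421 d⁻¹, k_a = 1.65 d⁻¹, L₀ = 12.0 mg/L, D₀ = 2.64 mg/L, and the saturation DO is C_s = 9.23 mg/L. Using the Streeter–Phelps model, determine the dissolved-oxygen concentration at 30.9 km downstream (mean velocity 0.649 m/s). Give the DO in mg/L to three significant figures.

DO ≈ 6.56 mg/L

Travel time t = x/v = 30.9 km / (0.649 m/s) = 30900 m / 0.649 m/s = 47610 s = 0.5511 d.
k_d L₀/(k_a−k_d) = 0.421×12.0/(1.65−0.421) = 5.052/1.229 = 4.111 mg/L.
e^(−k_d t) = e^(−0.421×0.5511) = 0.7929; e^(−k_a t) = e^(−1.65×0.5511) = 0.4028.
D = 4.111 × (0.7929 − 0.4028) + 2.64 × 0.4028 = 1.604 + 1.063 = 2.667 mg/L.
DO = C_s − D = 9.23 − 2.667 = 6.563 mg/L.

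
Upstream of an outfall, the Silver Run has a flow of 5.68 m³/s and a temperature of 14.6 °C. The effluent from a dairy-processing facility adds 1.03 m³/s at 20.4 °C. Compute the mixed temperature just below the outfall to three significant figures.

Flow-weighted mixing: C = (Q_r C_r + Q_w C_w)/(Q_r + Q_w)
= (5.68×14.6 + 1.03×20.4)/(5.68 + 1.03) = 103.9/6.710 = 15.49 °C.

15.5 °C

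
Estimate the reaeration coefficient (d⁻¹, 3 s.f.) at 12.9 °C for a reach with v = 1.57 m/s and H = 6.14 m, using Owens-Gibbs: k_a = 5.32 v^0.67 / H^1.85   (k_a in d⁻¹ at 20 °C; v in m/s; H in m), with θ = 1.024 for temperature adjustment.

k_a(20) = 5.32 × 1.57^0.67 / 6.14^1.85 = 5.32 × 1.353 / 28.72 = 0.2506 d⁻¹.
k_a(12.9) = 0.2506 × 1.024^(12.9−20) = 0.2506 × 0.8450 = 0.2118 d⁻¹.

k_a ≈ 0.212 d⁻¹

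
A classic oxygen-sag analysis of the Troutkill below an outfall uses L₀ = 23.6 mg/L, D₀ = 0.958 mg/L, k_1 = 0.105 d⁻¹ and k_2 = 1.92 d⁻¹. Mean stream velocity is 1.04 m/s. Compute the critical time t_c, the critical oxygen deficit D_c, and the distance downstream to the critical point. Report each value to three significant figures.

With k_2/k_1 = 18.29 and 1 − D₀(k_2−k_1)/(k_1 L₀) = 0.2983,
t_c = ln(18.29 × 0.2983) / (1.92 − 0.105) = ln(5.455) / 1.815 = 1.697/1.815 = 0.9347 d.
D_c = (k_1/k_2) L₀ e^(−k_1 t_c) = (0.105/1.92) × 23.6 × e^(−0.105×0.9347) = 0.05469 × 23.6 × 0.9065 = 1.170 mg/L.
x_c = v t_c = 1.04 m/s × 0.9347 d × 86400 s/d = 83990 m ≈ 84.0 km.

t_c ≈ 0.935 d; D_c ≈ 1.17 mg/L; x_c ≈ 84.0 km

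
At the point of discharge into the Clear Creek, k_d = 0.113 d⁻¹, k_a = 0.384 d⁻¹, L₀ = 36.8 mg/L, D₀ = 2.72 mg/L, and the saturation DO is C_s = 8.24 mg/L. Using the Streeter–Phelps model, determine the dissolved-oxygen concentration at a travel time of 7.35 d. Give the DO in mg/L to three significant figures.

k_d L₀/(k_a−k_d) = 0.113×36.8/(0.384−0.113) = 4.158/0.2710 = 15.34 mg/L.
e^(−k_d t) = e^(−0.113×7.350) = 0.4358; e^(−k_a t) = e^(−0.384×7.350) = 0.05946.
D = 15.34 × (0.4358 − 0.05946) + 2.72 × 0.05946 = 5.775 + 0.1617 = 5.937 mg/L.
DO = C_s − D = 8.24 − 5.937 = 2.303 mg/L.

DO ≈ 2.30 mg/L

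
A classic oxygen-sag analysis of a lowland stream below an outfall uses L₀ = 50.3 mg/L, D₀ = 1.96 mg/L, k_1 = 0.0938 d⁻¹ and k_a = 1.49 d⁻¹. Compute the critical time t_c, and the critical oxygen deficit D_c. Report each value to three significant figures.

t_c ≈ 1.36 d; D_c ≈ 2.79 mg/L

t_c = [1/(k_a−k_1)] ln[(k_a/k_1)(1 − D₀(k_a−k_1)/(k_1 L₀))]
= [1/(1.49−0.0938)] ln[(1.49/0.0938)(1 − 1.96×1.396/(0.0938×50.3))]
= (1/1.396) ln[15.88 × 0.4200] = 0.7162 × ln(6.672) = 0.7162 × 1.898 = 1.359 d.
D_c = (k_1/k_a) L₀ e^(−k_1 t_c) = (0.0938/1.49) × 50.3 × e^(−0.0938×1.359) = 0.06295 × 50.3 × 0.8803 = 2.787 mg/L.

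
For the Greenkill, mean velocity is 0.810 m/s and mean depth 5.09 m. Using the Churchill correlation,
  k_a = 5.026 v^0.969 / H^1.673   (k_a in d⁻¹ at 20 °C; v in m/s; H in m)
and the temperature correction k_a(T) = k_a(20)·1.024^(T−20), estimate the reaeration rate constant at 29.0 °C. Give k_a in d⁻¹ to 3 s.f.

k_a ≈ 0.333 d⁻¹

k_a(20) = 5.026 × 0.810^0.969 / 5.09^1.673 = 5.026 × 0.8153 / 15.22 = 0.2693 d⁻¹.
k_a(29.0) = 0.2693 × 1.024^(29.0−20) = 0.2693 × 1.238 = 0.3334 d⁻¹.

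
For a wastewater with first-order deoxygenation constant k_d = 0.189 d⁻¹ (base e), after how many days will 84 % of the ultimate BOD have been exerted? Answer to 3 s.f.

t ≈ 9.70 d

y/L₀ = 1 − e^(−k_d t) = 0.84 ⇒ e^(−k_d t) = 0.160
t = −ln(0.160) / 0.189 = 1.833 / 0.189 = 9.696 d.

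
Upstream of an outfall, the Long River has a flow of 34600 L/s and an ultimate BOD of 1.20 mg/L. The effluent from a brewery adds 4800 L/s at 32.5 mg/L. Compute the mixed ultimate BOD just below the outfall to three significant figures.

5.01 mg/L

Flow-weighted mixing: C = (Q_r C_r + Q_w C_w)/(Q_r + Q_w)
= (34600×1.20 + 4800×32.5)/(34600 + 4800) = 197500/39400 = 5.013 mg/L.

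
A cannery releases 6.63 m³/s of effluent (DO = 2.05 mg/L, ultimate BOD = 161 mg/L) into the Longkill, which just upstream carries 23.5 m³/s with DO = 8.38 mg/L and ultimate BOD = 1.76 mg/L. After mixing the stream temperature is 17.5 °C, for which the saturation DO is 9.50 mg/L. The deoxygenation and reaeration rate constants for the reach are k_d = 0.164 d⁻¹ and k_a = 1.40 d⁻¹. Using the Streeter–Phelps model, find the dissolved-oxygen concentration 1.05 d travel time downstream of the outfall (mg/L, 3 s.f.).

Mixed DO = (23.5×8.38 + 6.63×2.05)/(23.5+6.63) = 210.5/30.13 = 6.987 mg/L.
Mixed L₀ = (23.5×1.76 + 6.63×161)/(30.13) = 1109/30.13 = 36.80 mg/L.
Initial deficit D₀ = C_s − DO₀ = 9.50 − 6.987 = 2.513 mg/L.
D(1.05) = [0.164×36.80/(1.40−0.164)](e^(−0.164×1.05) − e^(−1.40×1.05)) + 2.513 e^(−1.40×1.05)
= 4.883 × (0.8418 − 0.2299) + 2.513 × 0.2299 = 3.566 mg/L.
DO = 9.50 − 3.566 = 5.934 mg/L.

DO ≈ 5.93 mg/L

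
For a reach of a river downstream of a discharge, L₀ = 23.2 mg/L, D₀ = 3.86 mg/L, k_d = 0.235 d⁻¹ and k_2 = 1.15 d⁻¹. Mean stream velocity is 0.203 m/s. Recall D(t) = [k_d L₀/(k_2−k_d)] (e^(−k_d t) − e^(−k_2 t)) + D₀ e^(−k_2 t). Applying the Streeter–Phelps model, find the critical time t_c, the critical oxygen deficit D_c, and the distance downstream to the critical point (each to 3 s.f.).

t_c ≈ 0.595 d; D_c ≈ 4.12 mg/L; x_c ≈ 10.4 km

t_c = [1/(k_2−k_d)] ln[(k_2/k_d)(1 − D₀(k_2−k_d)/(k_d L₀))]
= [1/(1.15−0.235)] ln[(1.15/0.235)(1 − 3.86×0.9150/(0.235×23.2))]
= (1/0.9150) ln[4.894 × 0.3522] = 1.093 × ln(1.723) = 1.093 × 0.5443 = 0.5949 d.
D_c = (k_d/k_2) L₀ e^(−k_d t_c) = (0.235/1.15) × 23.2 × e^(−0.235×0.5949) = 0.2043 × 23.2 × 0.8695 = 4.122 mg/L.
x_c = v t_c = 0.203 m/s × 0.5949 d × 86400 s/d = 10430 m ≈ 10.4 km.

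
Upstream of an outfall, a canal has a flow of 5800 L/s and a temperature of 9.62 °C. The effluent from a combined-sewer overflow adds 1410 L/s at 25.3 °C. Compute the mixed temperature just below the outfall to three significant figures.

12.7 °C

Flow-weighted mixing: C = (Q_r C_r + Q_w C_w)/(Q_r + Q_w)
= (5800×9.62 + 1410×25.3)/(5800 + 1410) = 91470/7210 = 12.69 °C.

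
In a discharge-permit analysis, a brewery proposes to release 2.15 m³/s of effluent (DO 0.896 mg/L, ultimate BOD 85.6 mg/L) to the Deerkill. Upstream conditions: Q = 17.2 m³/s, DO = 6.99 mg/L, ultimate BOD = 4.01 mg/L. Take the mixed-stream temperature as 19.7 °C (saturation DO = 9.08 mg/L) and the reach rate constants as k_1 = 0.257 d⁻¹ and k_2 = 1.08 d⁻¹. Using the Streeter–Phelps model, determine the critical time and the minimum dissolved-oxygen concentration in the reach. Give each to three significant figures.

Mixed DO = (17.2×6.99 + 2.15×0.896)/(17.2+2.15) = 122.2/19.35 = 6.313 mg/L.
Mixed L₀ = (17.2×4.01 + 2.15×85.6)/(19.35) = 253.0/19.35 = 13.08 mg/L.
Initial deficit D₀ = C_s − DO₀ = 9.08 − 6.313 = 2.767 mg/L.
t_c = (1/0.8230) ln[(1.08/0.257)(1 − 2.767×0.8230/(0.257×13.08))] = 1.215 × ln(1.354) = 0.3686 d.
D_c = (0.257/1.08) × 13.08 × e^(−0.257×0.3686) = 0.2380 × 13.08 × 0.9096 = 2.830 mg/L.
Minimum DO = 9.08 − 2.830 = 6.250 mg/L.

t_c ≈ 0.369 d; minimum DO ≈ 6.25 mg/L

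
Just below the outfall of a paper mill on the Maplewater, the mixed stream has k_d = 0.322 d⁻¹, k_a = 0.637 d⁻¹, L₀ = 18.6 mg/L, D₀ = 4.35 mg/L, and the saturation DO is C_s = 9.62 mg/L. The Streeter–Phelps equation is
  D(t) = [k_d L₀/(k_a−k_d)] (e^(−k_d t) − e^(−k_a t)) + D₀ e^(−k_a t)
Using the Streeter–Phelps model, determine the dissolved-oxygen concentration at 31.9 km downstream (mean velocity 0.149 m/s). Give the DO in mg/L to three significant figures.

Travel time t = x/v = 31.9 km / (0.149 m/s) = 31900 m / 0.149 m/s = 214100 s = 2.478 d.
k_d L₀/(k_a−k_d) = 0.322×18.6/(0.637−0.322) = 5.989/0.3150 = 19.01 mg/L.
e^(−k_d t) = e^(−0.322×2.478) = 0.4503; e^(−k_a t) = e^(−0.637×2.478) = 0.2063.
D = 19.01 × (0.4503 − 0.2063) + 4.35 × 0.2063 = 4.639 + 0.8974 = 5.536 mg/L.
DO = C_s − D = 9.62 − 5.536 = 4.084 mg/L.

DO ≈ 4.08 mg/L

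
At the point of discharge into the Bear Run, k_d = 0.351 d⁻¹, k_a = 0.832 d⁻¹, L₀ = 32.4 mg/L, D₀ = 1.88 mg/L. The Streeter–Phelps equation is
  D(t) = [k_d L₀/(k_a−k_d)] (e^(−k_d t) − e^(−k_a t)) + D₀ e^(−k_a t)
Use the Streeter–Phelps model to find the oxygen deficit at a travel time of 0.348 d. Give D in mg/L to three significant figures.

k_d L₀/(k_a−k_d) = 0.351×32.4/(0.832−0.351) = 11.37/0.4810 = 23.64 mg/L.
e^(−k_d t) = e^(−0.351×0.3480) = 0.8850; e^(−k_a t) = e^(−0.832×0.3480) = 0.7486.
D = 23.64 × (0.8850 − 0.7486) + 1.88 × 0.7486 = 3.225 + 1.407 = 4.632 mg/L.

D ≈ 4.63 mg/L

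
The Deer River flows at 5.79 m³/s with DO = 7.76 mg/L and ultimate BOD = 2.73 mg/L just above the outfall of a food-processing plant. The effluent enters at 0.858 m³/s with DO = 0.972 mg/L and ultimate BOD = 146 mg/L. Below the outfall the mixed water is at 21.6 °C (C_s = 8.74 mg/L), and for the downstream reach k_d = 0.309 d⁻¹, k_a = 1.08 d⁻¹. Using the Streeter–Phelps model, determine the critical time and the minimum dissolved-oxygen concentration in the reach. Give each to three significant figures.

t_c ≈ 1.30 d; minimum DO ≈ 4.68 mg/L

Mixed DO = (5.79×7.76 + 0.858×0.972)/(5.79+0.858) = 45.76/6.648 = 6.884 mg/L.
Mixed L₀ = (5.79×2.73 + 0.858×146)/(6.648) = 141.1/6.648 = 21.22 mg/L.
Initial deficit D₀ = C_s − DO₀ = 8.74 − 6.884 = 1.856 mg/L.
t_c = (1/0.7710) ln[(1.08/0.309)(1 − 1.856×0.7710/(0.309×21.22))] = 1.297 × ln(2.732) = 1.304 d.
D_c = (0.309/1.08) × 21.22 × e^(−0.309×1.304) = 0.2861 × 21.22 × 0.6684 = 4.058 mg/L.
Minimum DO = 8.74 − 4.058 = 4.682 mg/L.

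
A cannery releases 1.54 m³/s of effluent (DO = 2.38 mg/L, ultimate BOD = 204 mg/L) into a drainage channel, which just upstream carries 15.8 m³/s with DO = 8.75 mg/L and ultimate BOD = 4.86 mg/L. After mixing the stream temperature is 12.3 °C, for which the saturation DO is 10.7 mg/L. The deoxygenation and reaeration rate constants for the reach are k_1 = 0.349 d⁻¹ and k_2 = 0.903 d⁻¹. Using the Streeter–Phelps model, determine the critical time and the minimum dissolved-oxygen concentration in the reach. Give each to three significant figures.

t_c ≈ 1.36 d; minimum DO ≈ 5.29 mg/L

Mixed DO = (15.8×8.75 + 1.54×2.38)/(15.8+1.54) = 141.9/17.34 = 8.184 mg/L.
Mixed L₀ = (15.8×4.86 + 1.54×204)/(17.34) = 390.9/17.34 = 22.55 mg/L.
Initial deficit D₀ = C_s − DO₀ = 10.7 − 8.184 = 2.516 mg/L.
t_c = (1/0.5540) ln[(0.903/0.349)(1 − 2.516×0.5540/(0.349×22.55))] = 1.805 × ln(2.129) = 1.364 d.
D_c = (0.349/0.903) × 22.55 × e^(−0.349×1.364) = 0.3865 × 22.55 × 0.6212 = 5.413 mg/L.
Minimum DO = 10.7 − 5.413 = 5.287 mg/L.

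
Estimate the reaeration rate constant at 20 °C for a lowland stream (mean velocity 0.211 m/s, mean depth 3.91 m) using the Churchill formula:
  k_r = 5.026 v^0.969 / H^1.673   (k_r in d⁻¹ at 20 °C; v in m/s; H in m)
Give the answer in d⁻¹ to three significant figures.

k_r ≈ 0.114 d⁻¹

k_r = 5.026 × 0.211^0.969 / 3.91^1.673 = 5.026 × 0.2214 / 9.788 = 0.1137 d⁻¹.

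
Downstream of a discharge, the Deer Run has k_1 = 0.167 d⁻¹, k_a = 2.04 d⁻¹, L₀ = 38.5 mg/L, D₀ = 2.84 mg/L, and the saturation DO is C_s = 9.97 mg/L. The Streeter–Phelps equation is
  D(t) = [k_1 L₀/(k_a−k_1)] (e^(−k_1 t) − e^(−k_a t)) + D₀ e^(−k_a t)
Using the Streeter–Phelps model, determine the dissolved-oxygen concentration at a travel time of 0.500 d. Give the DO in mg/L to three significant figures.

DO ≈ 7.03 mg/L

k_1 L₀/(k_a−k_1) = 0.167×38.5/(2.04−0.167) = 6.429/1.873 = 3.433 mg/L.
e^(−k_1 t) = e^(−0.167×0.5000) = 0.9199; e^(−k_a t) = e^(−2.04×0.5000) = 0.3606.
D = 3.433 × (0.9199 − 0.3606) + 2.84 × 0.3606 = 1.920 + 1.024 = 2.944 mg/L.
DO = C_s − D = 9.97 − 2.944 = 7.026 mg/L.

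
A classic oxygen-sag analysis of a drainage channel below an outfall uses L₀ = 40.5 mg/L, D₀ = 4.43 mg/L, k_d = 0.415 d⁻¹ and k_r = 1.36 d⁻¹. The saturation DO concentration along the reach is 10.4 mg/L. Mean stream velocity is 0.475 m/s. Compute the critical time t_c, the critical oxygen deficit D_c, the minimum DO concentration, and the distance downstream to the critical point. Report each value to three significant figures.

t_c ≈ 0.953 d; D_c ≈ 8.32 mg/L; min DO ≈ 2.08 mg/L; x_c ≈ 39.1 km

With k_r/k_d = 3.277 and 1 − D₀(k_r−k_d)/(k_d L₀) = 0.7509,
t_c = ln(3.277 × 0.7509) / (1.36 − 0.415) = ln(2.461) / 0.9450 = 0.9005/0.9450 = 0.9529 d.
L(t_c) = L₀ e^(−k_d t_c) = 40.5 × 0.6734 = 27.27 mg/L, and at the critical point k_r D_c = k_d L, so D_c = (0.415/1.36) × 27.27 = 8.322 mg/L.
Minimum DO = C_s − D_c = 10.4 − 8.322 = 2.078 mg/L.
x_c = v t_c = 0.475 m/s × 0.9529 d × 86400 s/d = 39110 m ≈ 39.1 km.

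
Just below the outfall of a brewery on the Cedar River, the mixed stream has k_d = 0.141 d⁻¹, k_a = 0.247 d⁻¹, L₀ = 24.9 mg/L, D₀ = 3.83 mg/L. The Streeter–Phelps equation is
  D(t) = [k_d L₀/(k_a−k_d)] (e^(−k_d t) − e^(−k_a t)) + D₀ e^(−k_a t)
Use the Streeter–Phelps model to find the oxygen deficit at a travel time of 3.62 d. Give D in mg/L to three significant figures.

D ≈ 7.90 mg/L

k_d L₀/(k_a−k_d) = 0.141×24.9/(0.247−0.141) = 3.511/0.1060 = 33.12 mg/L.
e^(−k_d t) = e^(−0.141×3.620) = 0.6002; e^(−k_a t) = e^(−0.247×3.620) = 0.4090.
D = 33.12 × (0.6002 − 0.4090) + 3.83 × 0.4090 = 6.336 + 1.566 = 7.902 mg/L.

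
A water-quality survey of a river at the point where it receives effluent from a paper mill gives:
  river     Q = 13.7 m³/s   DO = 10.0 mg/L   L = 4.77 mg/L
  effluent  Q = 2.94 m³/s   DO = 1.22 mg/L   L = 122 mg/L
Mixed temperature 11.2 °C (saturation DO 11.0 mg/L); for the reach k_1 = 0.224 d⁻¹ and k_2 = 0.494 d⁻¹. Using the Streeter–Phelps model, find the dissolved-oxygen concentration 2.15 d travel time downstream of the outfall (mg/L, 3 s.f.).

Mixed DO = (13.7×10.0 + 2.94×1.22)/(13.7+2.94) = 140.6/16.64 = 8.449 mg/L.
Mixed L₀ = (13.7×4.77 + 2.94×122)/(16.64) = 424.0/16.64 = 25.48 mg/L.
Initial deficit D₀ = C_s − DO₀ = 11.0 − 8.449 = 2.551 mg/L.
D(2.15) = [0.224×25.48/(0.494−0.224)](e^(−0.224×2.15) − e^(−0.494×2.15)) + 2.551 e^(−0.494×2.15)
= 21.14 × (0.6178 − 0.3457) + 2.551 × 0.3457 = 6.634 mg/L.
DO = 11.0 − 6.634 = 4.366 mg/L.

DO ≈ 4.37 mg/L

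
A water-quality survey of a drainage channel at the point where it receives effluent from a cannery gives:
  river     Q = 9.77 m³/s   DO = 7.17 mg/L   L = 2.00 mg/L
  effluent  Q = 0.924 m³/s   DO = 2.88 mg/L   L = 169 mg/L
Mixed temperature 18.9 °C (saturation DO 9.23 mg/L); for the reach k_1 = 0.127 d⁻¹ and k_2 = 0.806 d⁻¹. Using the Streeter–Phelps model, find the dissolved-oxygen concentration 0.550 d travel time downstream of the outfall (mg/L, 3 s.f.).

Mixed DO = (9.77×7.17 + 0.924×2.88)/(9.77+0.924) = 72.71/10.69 = 6.799 mg/L.
Mixed L₀ = (9.77×2.00 + 0.924×169)/(10.69) = 175.7/10.69 = 16.43 mg/L.
Initial deficit D₀ = C_s − DO₀ = 9.23 − 6.799 = 2.431 mg/L.
D(0.550) = [0.127×16.43/(0.806−0.127)](e^(−0.127×0.550) − e^(−0.806×0.550)) + 2.431 e^(−0.806×0.550)
= 3.073 × (0.9325 − 0.6419) + 2.431 × 0.6419 = 2.453 mg/L.
DO = 9.23 − 2.453 = 6.777 mg/L.

DO ≈ 6.78 mg/L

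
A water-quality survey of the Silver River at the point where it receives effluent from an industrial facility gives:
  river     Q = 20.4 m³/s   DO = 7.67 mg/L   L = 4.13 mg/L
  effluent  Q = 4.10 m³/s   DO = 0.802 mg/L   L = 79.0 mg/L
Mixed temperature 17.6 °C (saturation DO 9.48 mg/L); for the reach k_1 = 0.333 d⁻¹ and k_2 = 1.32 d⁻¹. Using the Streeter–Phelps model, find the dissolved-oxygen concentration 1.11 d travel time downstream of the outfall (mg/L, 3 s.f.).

DO ≈ 6.21 mg/L

Mixed DO = (20.4×7.67 + 4.10×0.802)/(20.4+4.10) = 159.8/24.50 = 6.521 mg/L.
Mixed L₀ = (20.4×4.13 + 4.10×79.0)/(24.50) = 408.2/24.50 = 16.66 mg/L.
Initial deficit D₀ = C_s − DO₀ = 9.48 − 6.521 = 2.959 mg/L.
D(1.11) = [0.333×16.66/(1.32−0.333)](e^(−0.333×1.11) − e^(−1.32×1.11)) + 2.959 e^(−1.32×1.11)
= 5.621 × (0.6910 − 0.2310) + 2.959 × 0.2310 = 3.269 mg/L.
DO = 9.48 − 3.269 = 6.211 mg/L.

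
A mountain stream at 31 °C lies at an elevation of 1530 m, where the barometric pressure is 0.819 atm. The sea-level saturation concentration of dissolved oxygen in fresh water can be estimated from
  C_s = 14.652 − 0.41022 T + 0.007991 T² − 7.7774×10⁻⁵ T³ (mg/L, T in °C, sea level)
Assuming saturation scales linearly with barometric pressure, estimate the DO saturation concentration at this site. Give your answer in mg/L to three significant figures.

At sea level: C_s = 14.652 − 0.41022×31 + 0.007991×31² − 7.7774×10⁻⁵×31³ = 7.298 mg/L.
Pressure correction: C_s' = 7.298 × 0.819 = 5.977 mg/L.

C_s ≈ 5.98 mg/L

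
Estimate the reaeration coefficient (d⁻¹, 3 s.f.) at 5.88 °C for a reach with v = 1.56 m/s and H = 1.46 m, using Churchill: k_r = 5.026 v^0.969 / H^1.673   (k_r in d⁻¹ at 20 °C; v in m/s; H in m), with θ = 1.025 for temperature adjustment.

k_r(20) = 5.026 × 1.56^0.969 / 1.46^1.673 = 5.026 × 1.539 / 1.883 = 4.106 d⁻¹.
k_r(5.88) = 4.106 × 1.025^(5.88−20) = 4.106 × 0.7056 = 2.897 d⁻¹.

k_r ≈ 2.90 d⁻¹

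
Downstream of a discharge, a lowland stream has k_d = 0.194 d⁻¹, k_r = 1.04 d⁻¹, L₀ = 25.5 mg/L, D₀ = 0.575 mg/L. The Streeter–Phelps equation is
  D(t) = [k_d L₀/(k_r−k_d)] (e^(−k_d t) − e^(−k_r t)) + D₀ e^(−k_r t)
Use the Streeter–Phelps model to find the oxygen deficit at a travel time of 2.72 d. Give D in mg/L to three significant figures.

D ≈ 3.14 mg/L

k_d L₀/(k_r−k_d) = 0.194×25.5/(1.04−0.194) = 4.947/0.8460 = 5.848 mg/L.
e^(−k_d t) = e^(−0.194×2.720) = 0.5900; e^(−k_r t) = e^(−1.04×2.720) = 0.05908.
D = 5.848 × (0.5900 − 0.05908) + 0.575 × 0.05908 = 3.104 + 0.03397 = 3.138 mg/L.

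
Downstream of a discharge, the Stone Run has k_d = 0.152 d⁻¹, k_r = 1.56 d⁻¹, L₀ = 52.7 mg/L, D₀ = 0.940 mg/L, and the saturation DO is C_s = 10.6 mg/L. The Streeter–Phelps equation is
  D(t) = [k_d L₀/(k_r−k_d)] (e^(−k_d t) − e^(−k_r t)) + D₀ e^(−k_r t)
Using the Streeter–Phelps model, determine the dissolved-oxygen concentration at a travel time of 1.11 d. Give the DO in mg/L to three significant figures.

DO ≈ 6.63 mg/L

k_d L₀/(k_r−k_d) = 0.152×52.7/(1.56−0.152) = 8.010/1.408 = 5.689 mg/L.
e^(−k_d t) = e^(−0.152×1.110) = 0.8447; e^(−k_r t) = e^(−1.56×1.110) = 0.1770.
D = 5.689 × (0.8447 − 0.1770) + 0.940 × 0.1770 = 3.799 + 0.1664 = 3.965 mg/L.
DO = C_s − D = 10.6 − 3.965 = 6.635 mg/L.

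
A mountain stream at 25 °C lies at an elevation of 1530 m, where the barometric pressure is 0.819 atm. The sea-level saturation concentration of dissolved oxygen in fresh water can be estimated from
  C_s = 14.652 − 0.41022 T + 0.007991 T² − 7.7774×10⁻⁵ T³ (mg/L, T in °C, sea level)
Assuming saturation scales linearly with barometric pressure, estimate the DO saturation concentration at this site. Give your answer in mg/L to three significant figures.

C_s ≈ 6.70 mg/L

At sea level: C_s = 14.652 − 0.41022×25 + 0.007991×25² − 7.7774×10⁻⁵×25³ = 8.176 mg/L.
Pressure correction: C_s' = 8.176 × 0.819 = 6.696 mg/L.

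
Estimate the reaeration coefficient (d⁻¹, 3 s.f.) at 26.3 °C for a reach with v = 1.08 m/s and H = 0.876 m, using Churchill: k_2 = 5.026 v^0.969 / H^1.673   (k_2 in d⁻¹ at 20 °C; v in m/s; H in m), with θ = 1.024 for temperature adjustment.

k_2 ≈ 7.85 d⁻¹

k_2(20) = 5.026 × 1.08^0.969 / 0.876^1.673 = 5.026 × 1.077 / 0.8013 = 6.758 d⁻¹.
k_2(26.3) = 6.758 × 1.024^(26.3−20) = 6.758 × 1.161 = 7.847 d⁻¹.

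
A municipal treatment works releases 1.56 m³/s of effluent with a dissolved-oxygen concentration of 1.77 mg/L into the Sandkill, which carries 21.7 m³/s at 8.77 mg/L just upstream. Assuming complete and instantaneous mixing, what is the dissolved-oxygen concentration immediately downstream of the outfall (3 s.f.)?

8.30 mg/L

Flow-weighted mixing: C = (Q_r C_r + Q_w C_w)/(Q_r + Q_w)
= (21.7×8.77 + 1.56×1.77)/(21.7 + 1.56) = 193.1/23.26 = 8.301 mg/L.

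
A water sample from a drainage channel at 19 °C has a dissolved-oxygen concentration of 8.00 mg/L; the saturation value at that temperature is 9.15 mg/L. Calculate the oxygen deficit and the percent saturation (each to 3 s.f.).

D = C_s − C = 9.15 − 8.00 = 1.15 mg/L.
% saturation = 8.00/9.15 × 100 = 87.4 %.

D ≈ 1.15 mg/L; 87.4 % saturation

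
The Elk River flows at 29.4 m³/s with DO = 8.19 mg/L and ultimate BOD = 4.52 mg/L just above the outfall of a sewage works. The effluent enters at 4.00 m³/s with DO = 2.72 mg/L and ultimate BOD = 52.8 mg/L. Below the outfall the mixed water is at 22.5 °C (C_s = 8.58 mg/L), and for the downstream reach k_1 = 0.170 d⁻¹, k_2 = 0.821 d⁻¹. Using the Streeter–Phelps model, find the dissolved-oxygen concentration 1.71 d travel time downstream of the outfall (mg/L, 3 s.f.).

Mixed DO = (29.4×8.19 + 4.00×2.72)/(29.4+4.00) = 251.7/33.40 = 7.535 mg/L.
Mixed L₀ = (29.4×4.52 + 4.00×52.8)/(33.40) = 344.1/33.40 = 10.30 mg/L.
Initial deficit D₀ = C_s − DO₀ = 8.58 − 7.535 = 1.045 mg/L.
D(1.71) = [0.170×10.30/(0.821−0.170)](e^(−0.170×1.71) − e^(−0.821×1.71)) + 1.045 e^(−0.821×1.71)
= 2.690 × (0.7477 − 0.2456) + 1.045 × 0.2456 = 1.607 mg/L.
DO = 8.58 − 1.607 = 6.973 mg/L.

DO ≈ 6.97 mg/L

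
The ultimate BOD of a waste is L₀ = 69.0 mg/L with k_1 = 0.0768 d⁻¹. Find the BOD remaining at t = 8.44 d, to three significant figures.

L ≈ 36.1 mg/L

L_t = L₀ e^(−k_1 t) = 69.0 × e^(−0.0768×8.44) = 69.0 × 0.5230 = 36.09 mg/L.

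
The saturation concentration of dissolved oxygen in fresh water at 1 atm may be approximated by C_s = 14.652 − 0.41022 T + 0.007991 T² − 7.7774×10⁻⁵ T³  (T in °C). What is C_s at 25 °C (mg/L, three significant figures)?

C_s ≈ 8.18 mg/L

C_s = 14.652 − 0.41022×25 + 0.007991×25² − 7.7774×10⁻⁵×25³ = 8.176 mg/L.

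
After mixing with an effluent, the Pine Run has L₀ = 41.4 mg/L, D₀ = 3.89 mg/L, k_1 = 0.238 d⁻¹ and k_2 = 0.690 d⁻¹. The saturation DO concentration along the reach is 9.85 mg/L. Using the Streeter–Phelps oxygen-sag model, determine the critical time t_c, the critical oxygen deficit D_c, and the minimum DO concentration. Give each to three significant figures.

With k_2/k_1 = 2.899 and 1 − D₀(k_2−k_1)/(k_1 L₀) = 0.8216,
t_c = ln(2.899 × 0.8216) / (0.690 − 0.238) = ln(2.382) / 0.4520 = 0.8679/0.4520 = 1.920 d.
D_c = (k_1/k_2) L₀ e^(−k_1 t_c) = (0.238/0.690) × 41.4 × e^(−0.238×1.920) = 0.3449 × 41.4 × 0.6332 = 9.042 mg/L.
Minimum DO = C_s − D_c = 9.85 − 9.042 = 0.8079 mg/L.

t_c ≈ 1.92 d; D_c ≈ 9.04 mg/L; min DO ≈ 0.808 mg/L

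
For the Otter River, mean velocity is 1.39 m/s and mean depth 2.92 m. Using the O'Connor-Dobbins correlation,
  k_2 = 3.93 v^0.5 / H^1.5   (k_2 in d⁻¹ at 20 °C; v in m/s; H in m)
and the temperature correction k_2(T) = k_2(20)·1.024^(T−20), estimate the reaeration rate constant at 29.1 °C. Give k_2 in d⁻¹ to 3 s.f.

k_2 ≈ 1.15 d⁻¹

k_2(20) = 3.93 × 1.39^0.5 / 2.92^1.5 = 3.93 × 1.179 / 4.990 = 0.9286 d⁻¹.
k_2(29.1) = 0.9286 × 1.024^(29.1−20) = 0.9286 × 1.241 = 1.152 d⁻¹.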